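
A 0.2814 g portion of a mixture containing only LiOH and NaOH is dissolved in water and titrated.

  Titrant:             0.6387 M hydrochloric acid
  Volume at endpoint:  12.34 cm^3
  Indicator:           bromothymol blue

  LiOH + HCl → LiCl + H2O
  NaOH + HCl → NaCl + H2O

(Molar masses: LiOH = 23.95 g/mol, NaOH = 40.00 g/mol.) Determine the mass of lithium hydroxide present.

n(HCl) = 0.01234 × 0.6387 = 7.882 × 10^-3 mol
Let x = n(LiOH), y = n(NaOH).
Titrant: 1x + 1y = 7.882 × 10^-3;  mass: 23.95x + 40.00y = 0.2814
Solving, x = 2.110 × 10^-3 mol, y = 5.772 × 10^-3 mol
mass of LiOH = 2.110 × 10^-3 × 23.95 = 0.05053 g

0.05053 g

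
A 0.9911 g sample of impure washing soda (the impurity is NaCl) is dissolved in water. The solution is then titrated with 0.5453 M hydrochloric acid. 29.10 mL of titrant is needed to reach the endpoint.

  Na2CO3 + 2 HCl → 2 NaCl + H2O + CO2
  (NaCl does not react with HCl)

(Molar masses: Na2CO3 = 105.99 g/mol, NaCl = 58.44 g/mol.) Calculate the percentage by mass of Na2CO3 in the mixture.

n(HCl) = 0.02910 × 0.5453 = 0.01587 mol
Let x = n(Na2CO3), y = n(NaCl).
Titrant: 2x = 0.01587;  mass: 105.99x + 58.44y = 0.9911
Solving, x = 7.934 × 10^-3 mol, y = 2.570 × 10^-3 mol
mass of Na2CO3 = 7.934 × 10^-3 × 105.99 = 0.8409 g
% Na2CO3 = 0.8409 / 0.9911 × 100 = 84.85 %

84.85 %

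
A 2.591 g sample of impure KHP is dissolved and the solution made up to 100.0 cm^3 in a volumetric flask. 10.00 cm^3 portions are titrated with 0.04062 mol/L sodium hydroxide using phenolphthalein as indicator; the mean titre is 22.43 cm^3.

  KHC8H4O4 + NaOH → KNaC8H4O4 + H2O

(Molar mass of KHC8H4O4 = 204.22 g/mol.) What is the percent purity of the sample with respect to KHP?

71.81 %

n(NaOH) per titration = 0.02243 × 0.04062 = 9.111 × 10^-4 mol
n(KHC8H4O4) in each aliquot = 9.111 × 10^-4 mol (1:1 ratio)
n(KHC8H4O4) in the whole flask = 9.111 × 10^-4 × 100.0/10.00 = 9.111 × 10^-3 mol
mass of KHC8H4O4 = 9.111 × 10^-3 × 204.22 = 1.861 g
% KHC8H4O4 = 1.861 / 2.591 × 100 = 71.81 %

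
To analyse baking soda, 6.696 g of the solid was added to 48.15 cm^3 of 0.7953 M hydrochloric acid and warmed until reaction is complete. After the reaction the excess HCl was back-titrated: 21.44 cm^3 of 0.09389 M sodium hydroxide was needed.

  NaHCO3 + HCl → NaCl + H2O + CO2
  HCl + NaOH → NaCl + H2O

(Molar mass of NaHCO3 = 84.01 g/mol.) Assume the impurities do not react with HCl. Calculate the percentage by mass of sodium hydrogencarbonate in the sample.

45.52 %

n(HCl) added = 0.04815 × 0.7953 = 0.03829 mol
n(NaOH) used in back-titration = 0.02144 × 0.09389 = 2.013 × 10^-3 mol
n(HCl) left over = 2.013 × 10^-3 mol (1:1 ratio)
n(HCl) consumed by analyte = 0.03829 − 2.013 × 10^-3 = 0.03628 mol
n(NaHCO3) = 0.03628 mol (1:1 ratio)
mass of NaHCO3 = 0.03628 × 84.01 = 3.048 g
% NaHCO3 = 3.048 / 6.696 × 100 = 45.52 %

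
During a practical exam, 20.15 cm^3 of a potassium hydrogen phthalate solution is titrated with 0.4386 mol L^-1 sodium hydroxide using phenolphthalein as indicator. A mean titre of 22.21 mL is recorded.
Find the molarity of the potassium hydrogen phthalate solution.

KHC8H4O4 + NaOH → KNaC8H4O4 + H2O
n(NaOH) = 0.02221 L × 0.4386 mol/L = 9.741 × 10^-3 mol
n(KHC8H4O4) = 9.741 × 10^-3 mol (1:1 mole ratio)
[KHC8H4O4] = 9.741 × 10^-3 mol / 0.02015 L = 0.4834 mol/L

0.4834 mol/L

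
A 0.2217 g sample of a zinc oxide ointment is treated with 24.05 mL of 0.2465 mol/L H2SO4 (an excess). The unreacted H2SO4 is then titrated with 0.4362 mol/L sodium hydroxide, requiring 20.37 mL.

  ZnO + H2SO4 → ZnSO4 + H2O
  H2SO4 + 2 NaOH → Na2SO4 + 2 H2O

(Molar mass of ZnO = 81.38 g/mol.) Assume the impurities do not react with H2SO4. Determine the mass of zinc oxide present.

n(H2SO4) added = 0.02405 × 0.2465 = 5.928 × 10^-3 mol
n(NaOH) used in back-titration = 0.02037 × 0.4362 = 8.885 × 10^-3 mol
From the 1:2 ratio, n(H2SO4) left over = 1/2 × 8.885 × 10^-3 = 4.443 × 10^-3 mol
n(H2SO4) consumed by analyte = 5.928 × 10^-3 − 4.443 × 10^-3 = 1.486 × 10^-3 mol
n(ZnO) = 1.486 × 10^-3 mol (1:1 ratio)
mass of ZnO = 1.486 × 10^-3 × 81.38 = 0.1209 g

0.1209 g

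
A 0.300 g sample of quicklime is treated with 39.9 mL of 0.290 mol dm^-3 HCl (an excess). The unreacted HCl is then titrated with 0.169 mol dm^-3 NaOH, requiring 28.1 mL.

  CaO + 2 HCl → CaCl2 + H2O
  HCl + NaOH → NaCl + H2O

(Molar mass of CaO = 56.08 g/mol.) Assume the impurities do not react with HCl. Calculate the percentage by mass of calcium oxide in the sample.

n(HCl) added = 0.0399 × 0.290 = 0.0116 mol
n(NaOH) used in back-titration = 0.0281 × 0.169 = 4.75 × 10^-3 mol
n(HCl) left over = 4.75 × 10^-3 mol (1:1 ratio)
n(HCl) consumed by analyte = 0.0116 − 4.75 × 10^-3 = 6.82 × 10^-3 mol
From the 1:2 ratio, n(CaO) = 1/2 × 6.82 × 10^-3 = 3.41 × 10^-3 mol
mass of CaO = 3.41 × 10^-3 × 56.08 = 0.191 g
% CaO = 0.191 / 0.300 × 100 = 63.8 %

63.8 %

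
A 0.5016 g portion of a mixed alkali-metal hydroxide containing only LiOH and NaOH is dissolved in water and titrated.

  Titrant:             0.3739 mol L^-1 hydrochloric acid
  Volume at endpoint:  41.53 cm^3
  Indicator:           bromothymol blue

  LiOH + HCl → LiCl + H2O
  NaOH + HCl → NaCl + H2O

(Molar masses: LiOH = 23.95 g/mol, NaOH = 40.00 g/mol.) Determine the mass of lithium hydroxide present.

0.1784 g

n(HCl) = 0.04153 × 0.3739 = 0.01553 mol
Let x = n(LiOH), y = n(NaOH).
Titrant: 1x + 1y = 0.01553;  mass: 23.95x + 40.00y = 0.5016
Solving, x = 7.447 × 10^-3 mol, y = 8.081 × 10^-3 mol
mass of LiOH = 7.447 × 10^-3 × 23.95 = 0.1784 g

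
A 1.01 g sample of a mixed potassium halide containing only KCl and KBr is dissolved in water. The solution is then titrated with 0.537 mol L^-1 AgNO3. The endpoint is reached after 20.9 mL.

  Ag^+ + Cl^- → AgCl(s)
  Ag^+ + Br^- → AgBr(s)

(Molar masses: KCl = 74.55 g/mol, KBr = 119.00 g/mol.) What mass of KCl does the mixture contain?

n(AgNO3) = 0.0209 × 0.537 = 0.0112 mol
Let x = n(KCl), y = n(KBr).
Titrant: 1x + 1y = 0.0112;  mass: 74.55x + 119.00y = 1.01
Solving, x = 7.32 × 10^-3 mol, y = 3.90 × 10^-3 mol
mass of KCl = 7.32 × 10^-3 × 74.55 = 0.546 g

0.546 g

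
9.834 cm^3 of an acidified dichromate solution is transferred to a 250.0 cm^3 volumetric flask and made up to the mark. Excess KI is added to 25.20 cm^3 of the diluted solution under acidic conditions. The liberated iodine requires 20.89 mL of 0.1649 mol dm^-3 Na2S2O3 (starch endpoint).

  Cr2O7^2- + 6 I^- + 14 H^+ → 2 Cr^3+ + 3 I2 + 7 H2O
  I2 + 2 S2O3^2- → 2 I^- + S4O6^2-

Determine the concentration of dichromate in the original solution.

0.5792 mol/L

n(S2O3^2-) = 0.02089 × 0.1649 = 3.445 × 10^-3 mol
n(I2) = n(S2O3^2-)/2 = 1.722 × 10^-3 mol
From the 1:3 ratio, n(Cr2O7^2-) in the aliquot = 1/3 × 1.722 × 10^-3 = 5.741 × 10^-4 mol
[Cr2O7^2-]_dilute = 5.741 × 10^-4 / 0.02520 = 0.02278 mol/L
[Cr2O7^2-]_original = 0.02278 × 250.0/9.834 = 0.5792 mol/L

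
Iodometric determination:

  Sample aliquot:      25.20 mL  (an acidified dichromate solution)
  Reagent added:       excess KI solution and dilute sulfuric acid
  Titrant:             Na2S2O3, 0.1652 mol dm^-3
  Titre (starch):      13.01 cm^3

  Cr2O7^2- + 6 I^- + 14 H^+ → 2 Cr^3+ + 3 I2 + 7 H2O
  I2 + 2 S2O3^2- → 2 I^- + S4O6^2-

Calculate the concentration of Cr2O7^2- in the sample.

0.01421 mol/L

n(S2O3^2-) = 0.01301 × 0.1652 = 2.149 × 10^-3 mol
n(I2) = n(S2O3^2-)/2 = 1.075 × 10^-3 mol
From the 1:3 ratio, n(Cr2O7^2-) in the aliquot = 1/3 × 1.075 × 10^-3 = 3.582 × 10^-4 mol
[Cr2O7^2-] = 3.582 × 10^-4 / 0.02520 = 0.01421 mol/L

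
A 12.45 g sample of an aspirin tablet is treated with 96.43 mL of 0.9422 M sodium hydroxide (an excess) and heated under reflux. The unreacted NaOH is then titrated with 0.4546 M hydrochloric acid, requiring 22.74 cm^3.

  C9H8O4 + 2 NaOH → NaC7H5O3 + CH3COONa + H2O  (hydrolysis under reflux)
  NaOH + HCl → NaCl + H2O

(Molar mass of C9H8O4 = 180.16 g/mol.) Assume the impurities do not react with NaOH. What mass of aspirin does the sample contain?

n(NaOH) added = 0.09643 × 0.9422 = 0.09086 mol
n(HCl) used in back-titration = 0.02274 × 0.4546 = 0.01034 mol
n(NaOH) left over = 0.01034 mol (1:1 ratio)
n(NaOH) consumed by analyte = 0.09086 − 0.01034 = 0.08052 mol
From the 1:2 ratio, n(C9H8O4) = 1/2 × 0.08052 = 0.04026 mol
mass of C9H8O4 = 0.04026 × 180.16 = 7.253 g

7.253 g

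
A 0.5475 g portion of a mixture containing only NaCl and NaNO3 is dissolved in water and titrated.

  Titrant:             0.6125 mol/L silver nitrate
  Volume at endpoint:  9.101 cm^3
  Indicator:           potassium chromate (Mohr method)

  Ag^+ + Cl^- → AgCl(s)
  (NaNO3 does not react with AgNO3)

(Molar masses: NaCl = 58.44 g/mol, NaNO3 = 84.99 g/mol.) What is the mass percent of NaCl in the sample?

59.50 %

n(AgNO3) = 0.009101 × 0.6125 = 5.574 × 10^-3 mol
Let x = n(NaCl), y = n(NaNO3).
Titrant: 1x = 5.574 × 10^-3;  mass: 58.44x + 84.99y = 0.5475
Solving, x = 5.574 × 10^-3 mol, y = 2.609 × 10^-3 mol
mass of NaCl = 5.574 × 10^-3 × 58.44 = 0.3258 g
% NaCl = 0.3258 / 0.5475 × 100 = 59.50 %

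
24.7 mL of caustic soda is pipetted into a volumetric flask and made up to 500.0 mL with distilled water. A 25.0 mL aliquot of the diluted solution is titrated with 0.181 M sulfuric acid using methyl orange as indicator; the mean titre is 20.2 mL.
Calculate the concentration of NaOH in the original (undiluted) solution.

5.92 M

2 NaOH + H2SO4 → Na2SO4 + 2 H2O
n(H2SO4) = 0.0202 × 0.181 = 3.66 × 10^-3 mol
From the 2:1 ratio, n(NaOH) in the aliquot = 2/1 × 3.66 × 10^-3 = 7.31 × 10^-3 mol
[NaOH]_dilute = 7.31 × 10^-3 / 0.0250 = 0.292 mol/L
Dilution factor = 500.0 / 24.7 = 20.24
[NaOH]_stock = 0.292 × 20.24 = 5.92 mol/L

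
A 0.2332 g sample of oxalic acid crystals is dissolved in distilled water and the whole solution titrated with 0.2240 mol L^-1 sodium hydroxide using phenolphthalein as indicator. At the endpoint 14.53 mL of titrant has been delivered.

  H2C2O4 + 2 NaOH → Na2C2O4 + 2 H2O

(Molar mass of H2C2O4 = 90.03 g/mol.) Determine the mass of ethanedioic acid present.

n(NaOH) = 0.01453 L × 0.2240 mol/L = 3.255 × 10^-3 mol
From the 1:2 ratio, n(H2C2O4) = 1/2 × 3.255 × 10^-3 = 1.627 × 10^-3 mol
mass of H2C2O4 = 1.627 × 10^-3 × 90.03 g/mol = 0.1465 g

0.1465 g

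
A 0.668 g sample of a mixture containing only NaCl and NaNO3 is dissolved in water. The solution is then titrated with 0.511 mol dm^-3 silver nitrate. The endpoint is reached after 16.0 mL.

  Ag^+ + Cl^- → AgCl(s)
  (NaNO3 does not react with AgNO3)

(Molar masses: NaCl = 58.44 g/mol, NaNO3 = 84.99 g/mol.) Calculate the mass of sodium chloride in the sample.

n(AgNO3) = 0.0160 × 0.511 = 8.18 × 10^-3 mol
Let x = n(NaCl), y = n(NaNO3).
Titrant: 1x = 8.18 × 10^-3;  mass: 58.44x + 84.99y = 0.668
Solving, x = 8.18 × 10^-3 mol, y = 2.24 × 10^-3 mol
mass of NaCl = 8.18 × 10^-3 × 58.44 = 0.478 g

0.478 g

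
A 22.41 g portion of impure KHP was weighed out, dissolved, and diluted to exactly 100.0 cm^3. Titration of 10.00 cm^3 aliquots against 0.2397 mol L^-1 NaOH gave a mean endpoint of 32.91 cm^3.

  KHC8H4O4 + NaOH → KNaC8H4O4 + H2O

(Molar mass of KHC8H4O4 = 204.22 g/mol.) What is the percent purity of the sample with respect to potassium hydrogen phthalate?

n(NaOH) per titration = 0.03291 × 0.2397 = 7.889 × 10^-3 mol
n(KHC8H4O4) in each aliquot = 7.889 × 10^-3 mol (1:1 ratio)
n(KHC8H4O4) in the whole flask = 7.889 × 10^-3 × 100.0/10.00 = 0.07889 mol
mass of KHC8H4O4 = 0.07889 × 204.22 = 16.11 g
% KHC8H4O4 = 16.11 / 22.41 × 100 = 71.89 %

71.89 %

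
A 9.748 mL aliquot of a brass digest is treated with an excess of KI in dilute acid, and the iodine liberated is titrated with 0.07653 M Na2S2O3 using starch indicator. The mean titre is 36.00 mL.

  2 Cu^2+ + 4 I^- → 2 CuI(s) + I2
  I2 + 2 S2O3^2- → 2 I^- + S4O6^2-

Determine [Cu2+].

0.2826 M

n(S2O3^2-) = 0.03600 × 0.07653 = 2.755 × 10^-3 mol
n(I2) = n(S2O3^2-)/2 = 1.378 × 10^-3 mol
From the 2:1 ratio, n(Cu2+) in the aliquot = 2/1 × 1.378 × 10^-3 = 2.755 × 10^-3 mol
[Cu2+] = 2.755 × 10^-3 / 0.009748 = 0.2826 mol/L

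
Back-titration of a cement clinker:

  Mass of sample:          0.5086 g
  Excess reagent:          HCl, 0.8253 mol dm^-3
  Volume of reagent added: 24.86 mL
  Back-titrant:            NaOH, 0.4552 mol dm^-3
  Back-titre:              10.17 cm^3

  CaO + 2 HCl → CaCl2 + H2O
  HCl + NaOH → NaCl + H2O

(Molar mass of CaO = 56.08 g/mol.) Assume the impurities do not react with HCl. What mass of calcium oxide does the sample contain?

0.4455 g

n(HCl) added = 0.02486 × 0.8253 = 0.02052 mol
n(NaOH) used in back-titration = 0.01017 × 0.4552 = 4.629 × 10^-3 mol
n(HCl) left over = 4.629 × 10^-3 mol (1:1 ratio)
n(HCl) consumed by analyte = 0.02052 − 4.629 × 10^-3 = 0.01589 mol
From the 1:2 ratio, n(CaO) = 1/2 × 0.01589 = 7.944 × 10^-3 mol
mass of CaO = 7.944 × 10^-3 × 56.08 = 0.4455 g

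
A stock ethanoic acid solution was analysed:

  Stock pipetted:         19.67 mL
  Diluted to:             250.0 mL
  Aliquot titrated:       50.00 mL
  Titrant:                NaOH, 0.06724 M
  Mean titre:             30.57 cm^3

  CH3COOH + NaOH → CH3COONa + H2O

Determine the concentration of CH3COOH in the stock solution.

0.5225 M

n(NaOH) = 0.03057 × 0.06724 = 2.056 × 10^-3 mol
n(CH3COOH) in the aliquot = 2.056 × 10^-3 mol (1:1 ratio)
[CH3COOH]_dilute = 2.056 × 10^-3 / 0.05000 = 0.04111 mol/L
Dilution factor = 250.0 / 19.67 = 12.71
[CH3COOH]_stock = 0.04111 × 12.71 = 0.5225 mol/L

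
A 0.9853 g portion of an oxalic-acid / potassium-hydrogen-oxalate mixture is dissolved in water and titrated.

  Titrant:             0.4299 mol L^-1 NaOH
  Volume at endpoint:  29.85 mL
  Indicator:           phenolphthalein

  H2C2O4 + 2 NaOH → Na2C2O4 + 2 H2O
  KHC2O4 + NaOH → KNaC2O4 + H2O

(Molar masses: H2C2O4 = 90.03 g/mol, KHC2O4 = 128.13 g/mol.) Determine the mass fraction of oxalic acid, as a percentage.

36.22 %

n(NaOH) = 0.02985 × 0.4299 = 0.01283 mol
Let x = n(H2C2O4), y = n(KHC2O4).
Titrant: 2x + 1y = 0.01283;  mass: 90.03x + 128.13y = 0.9853
Solving, x = 3.964 × 10^-3 mol, y = 4.905 × 10^-3 mol
mass of H2C2O4 = 3.964 × 10^-3 × 90.03 = 0.3569 g
% H2C2O4 = 0.3569 / 0.9853 × 100 = 36.22 %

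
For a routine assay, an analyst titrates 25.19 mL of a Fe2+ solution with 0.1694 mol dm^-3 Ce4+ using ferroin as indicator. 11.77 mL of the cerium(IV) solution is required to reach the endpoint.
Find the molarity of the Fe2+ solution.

Ce^4+ + Fe^2+ → Ce^3+ + Fe^3+
n(Ce4+) = 0.01177 L × 0.1694 mol/L = 1.994 × 10^-3 mol
n(Fe2+) = 1.994 × 10^-3 mol (1:1 mole ratio)
[Fe2+] = 1.994 × 10^-3 mol / 0.02519 L = 0.07915 mol/L

0.07915 mol/L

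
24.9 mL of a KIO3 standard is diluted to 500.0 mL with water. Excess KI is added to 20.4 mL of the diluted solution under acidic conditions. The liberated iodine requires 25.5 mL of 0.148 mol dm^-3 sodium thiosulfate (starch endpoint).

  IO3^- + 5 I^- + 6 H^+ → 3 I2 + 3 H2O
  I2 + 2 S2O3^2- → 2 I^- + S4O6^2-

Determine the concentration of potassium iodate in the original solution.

0.619 mol/L

n(S2O3^2-) = 0.0255 × 0.148 = 3.77 × 10^-3 mol
n(I2) = n(S2O3^2-)/2 = 1.89 × 10^-3 mol
From the 1:3 ratio, n(IO3^-) in the aliquot = 1/3 × 1.89 × 10^-3 = 6.29 × 10^-4 mol
[IO3^-]_dilute = 6.29 × 10^-4 / 0.0204 = 0.0308 mol/L
[IO3^-]_original = 0.0308 × 500.0/24.9 = 0.619 mol/L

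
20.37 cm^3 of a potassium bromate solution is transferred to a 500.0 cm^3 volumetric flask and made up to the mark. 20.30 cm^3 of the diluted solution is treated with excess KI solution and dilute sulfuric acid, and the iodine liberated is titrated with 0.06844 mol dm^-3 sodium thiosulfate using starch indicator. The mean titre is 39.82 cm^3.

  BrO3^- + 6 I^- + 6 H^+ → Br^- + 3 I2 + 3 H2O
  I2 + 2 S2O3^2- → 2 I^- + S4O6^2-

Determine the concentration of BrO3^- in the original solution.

0.5492 mol/L

n(S2O3^2-) = 0.03982 × 0.06844 = 2.725 × 10^-3 mol
n(I2) = n(S2O3^2-)/2 = 1.363 × 10^-3 mol
From the 1:3 ratio, n(BrO3^-) in the aliquot = 1/3 × 1.363 × 10^-3 = 4.542 × 10^-4 mol
[BrO3^-]_dilute = 4.542 × 10^-4 / 0.02030 = 0.02238 mol/L
[BrO3^-]_original = 0.02238 × 500.0/20.37 = 0.5492 mol/L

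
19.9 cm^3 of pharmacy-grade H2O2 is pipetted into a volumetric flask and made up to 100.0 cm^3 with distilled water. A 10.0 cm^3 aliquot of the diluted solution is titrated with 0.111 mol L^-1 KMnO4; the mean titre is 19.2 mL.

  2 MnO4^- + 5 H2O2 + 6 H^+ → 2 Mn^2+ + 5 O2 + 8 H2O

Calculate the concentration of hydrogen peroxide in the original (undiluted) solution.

2.68 mol/L

n(KMnO4) = 0.0192 × 0.111 = 2.13 × 10^-3 mol
From the 5:2 ratio, n(H2O2) in the aliquot = 5/2 × 2.13 × 10^-3 = 5.33 × 10^-3 mol
[H2O2]_dilute = 5.33 × 10^-3 / 0.0100 = 0.533 mol/L
Dilution factor = 100.0 / 19.9 = 5.025
[H2O2]_stock = 0.533 × 5.025 = 2.68 mol/L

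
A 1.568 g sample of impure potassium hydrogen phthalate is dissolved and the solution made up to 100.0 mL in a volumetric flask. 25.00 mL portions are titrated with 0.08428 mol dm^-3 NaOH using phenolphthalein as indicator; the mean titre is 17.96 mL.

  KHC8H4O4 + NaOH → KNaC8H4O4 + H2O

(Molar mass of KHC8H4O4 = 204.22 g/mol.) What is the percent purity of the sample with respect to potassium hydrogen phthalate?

78.86 %

n(NaOH) per titration = 0.01796 × 0.08428 = 1.514 × 10^-3 mol
n(KHC8H4O4) in each aliquot = 1.514 × 10^-3 mol (1:1 ratio)
n(KHC8H4O4) in the whole flask = 1.514 × 10^-3 × 100.0/25.00 = 6.055 × 10^-3 mol
mass of KHC8H4O4 = 6.055 × 10^-3 × 204.22 = 1.236 g
% KHC8H4O4 = 1.236 / 1.568 × 100 = 78.86 %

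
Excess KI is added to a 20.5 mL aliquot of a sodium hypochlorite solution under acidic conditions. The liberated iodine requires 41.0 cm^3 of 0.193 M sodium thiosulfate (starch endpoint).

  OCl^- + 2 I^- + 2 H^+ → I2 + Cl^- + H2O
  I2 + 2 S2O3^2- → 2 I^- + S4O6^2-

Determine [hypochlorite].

0.193 M

n(S2O3^2-) = 0.0410 × 0.193 = 7.91 × 10^-3 mol
n(I2) = n(S2O3^2-)/2 = 3.96 × 10^-3 mol
n(OCl^-) in the aliquot = 3.96 × 10^-3 mol (1:1 ratio)
[OCl^-] = 3.96 × 10^-3 / 0.0205 = 0.193 mol/L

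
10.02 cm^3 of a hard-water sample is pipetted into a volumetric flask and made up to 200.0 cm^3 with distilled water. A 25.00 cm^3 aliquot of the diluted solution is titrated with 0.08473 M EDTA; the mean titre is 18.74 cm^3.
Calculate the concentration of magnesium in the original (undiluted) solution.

1.268 M

Mg^2+ + EDTA^4- → [Mg(EDTA)]^2-
n(EDTA) = 0.01874 × 0.08473 = 1.588 × 10^-3 mol
n(Mg2+) in the aliquot = 1.588 × 10^-3 mol (1:1 ratio)
[Mg2+]_dilute = 1.588 × 10^-3 / 0.02500 = 0.06351 mol/L
Dilution factor = 200.0 / 10.02 = 19.96
[Mg2+]_stock = 0.06351 × 19.96 = 1.268 mol/L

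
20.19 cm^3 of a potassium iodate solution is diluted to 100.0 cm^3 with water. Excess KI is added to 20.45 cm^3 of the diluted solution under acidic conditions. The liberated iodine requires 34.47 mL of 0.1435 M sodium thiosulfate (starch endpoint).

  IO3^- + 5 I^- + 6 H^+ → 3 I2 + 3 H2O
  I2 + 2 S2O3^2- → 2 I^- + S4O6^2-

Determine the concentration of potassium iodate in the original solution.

n(S2O3^2-) = 0.03447 × 0.1435 = 4.946 × 10^-3 mol
n(I2) = n(S2O3^2-)/2 = 2.473 × 10^-3 mol
From the 1:3 ratio, n(IO3^-) in the aliquot = 1/3 × 2.473 × 10^-3 = 8.244 × 10^-4 mol
[IO3^-]_dilute = 8.244 × 10^-4 / 0.02045 = 0.04031 mol/L
[IO3^-]_original = 0.04031 × 100.0/20.19 = 0.1997 mol/L

0.1997 M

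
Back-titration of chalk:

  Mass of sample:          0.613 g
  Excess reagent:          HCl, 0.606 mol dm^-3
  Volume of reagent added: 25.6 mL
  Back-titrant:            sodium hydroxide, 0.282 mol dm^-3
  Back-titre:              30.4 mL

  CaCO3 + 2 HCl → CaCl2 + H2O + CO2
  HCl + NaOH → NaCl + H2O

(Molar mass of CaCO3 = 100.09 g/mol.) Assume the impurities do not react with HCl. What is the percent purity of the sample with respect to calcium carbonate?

56.7 %

n(HCl) added = 0.0256 × 0.606 = 0.0155 mol
n(NaOH) used in back-titration = 0.0304 × 0.282 = 8.57 × 10^-3 mol
n(HCl) left over = 8.57 × 10^-3 mol (1:1 ratio)
n(HCl) consumed by analyte = 0.0155 − 8.57 × 10^-3 = 6.94 × 10^-3 mol
From the 1:2 ratio, n(CaCO3) = 1/2 × 6.94 × 10^-3 = 3.47 × 10^-3 mol
mass of CaCO3 = 3.47 × 10^-3 × 100.09 = 0.347 g
% CaCO3 = 0.347 / 0.613 × 100 = 56.7 %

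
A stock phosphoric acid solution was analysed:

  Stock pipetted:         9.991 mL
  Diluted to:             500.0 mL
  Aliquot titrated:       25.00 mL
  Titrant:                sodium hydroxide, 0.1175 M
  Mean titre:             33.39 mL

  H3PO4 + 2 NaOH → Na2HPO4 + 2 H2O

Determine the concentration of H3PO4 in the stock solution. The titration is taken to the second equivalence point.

n(NaOH) = 0.03339 × 0.1175 = 3.923 × 10^-3 mol
From the 1:2 ratio, n(H3PO4) in the aliquot = 1/2 × 3.923 × 10^-3 = 1.962 × 10^-3 mol
[H3PO4]_dilute = 1.962 × 10^-3 / 0.02500 = 0.07847 mol/L
Dilution factor = 500.0 / 9.991 = 50.05
[H3PO4]_stock = 0.07847 × 50.05 = 3.927 mol/L

3.927 M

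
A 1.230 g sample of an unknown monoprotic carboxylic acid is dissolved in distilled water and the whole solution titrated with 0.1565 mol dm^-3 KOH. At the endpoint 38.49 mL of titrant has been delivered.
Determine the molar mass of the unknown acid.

204.2 g/mol

n(KOH) = 0.03849 L × 0.1565 mol/L = 6.024 × 10^-3 mol
n(HA) = 6.024 × 10^-3 mol (1:1 ratio)
M = m / n = 1.230 g / 6.024 × 10^-3 mol = 204.2 g/mol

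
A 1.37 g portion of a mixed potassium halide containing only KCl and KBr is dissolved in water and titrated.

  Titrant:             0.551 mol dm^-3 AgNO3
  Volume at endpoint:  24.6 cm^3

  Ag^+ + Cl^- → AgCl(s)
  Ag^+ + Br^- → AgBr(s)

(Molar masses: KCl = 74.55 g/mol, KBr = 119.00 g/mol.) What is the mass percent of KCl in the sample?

n(AgNO3) = 0.0246 × 0.551 = 0.0136 mol
Let x = n(KCl), y = n(KBr).
Titrant: 1x + 1y = 0.0136;  mass: 74.55x + 119.00y = 1.37
Solving, x = 5.47 × 10^-3 mol, y = 8.09 × 10^-3 mol
mass of KCl = 5.47 × 10^-3 × 74.55 = 0.408 g
% KCl = 0.408 / 1.37 × 100 = 29.7 %

29.7 %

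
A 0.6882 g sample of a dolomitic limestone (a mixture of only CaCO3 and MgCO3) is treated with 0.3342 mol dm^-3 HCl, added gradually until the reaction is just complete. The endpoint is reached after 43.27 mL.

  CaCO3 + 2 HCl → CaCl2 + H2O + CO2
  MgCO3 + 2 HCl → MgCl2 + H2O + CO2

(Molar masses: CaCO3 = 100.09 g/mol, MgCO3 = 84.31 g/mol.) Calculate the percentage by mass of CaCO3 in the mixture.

72.45 %

n(HCl) = 0.04327 × 0.3342 = 0.01446 mol
Let x = n(CaCO3), y = n(MgCO3).
Titrant: 2x + 2y = 0.01446;  mass: 100.09x + 84.31y = 0.6882
Solving, x = 4.981 × 10^-3 mol, y = 2.249 × 10^-3 mol
mass of CaCO3 = 4.981 × 10^-3 × 100.09 = 0.4986 g
% CaCO3 = 0.4986 / 0.6882 × 100 = 72.45 %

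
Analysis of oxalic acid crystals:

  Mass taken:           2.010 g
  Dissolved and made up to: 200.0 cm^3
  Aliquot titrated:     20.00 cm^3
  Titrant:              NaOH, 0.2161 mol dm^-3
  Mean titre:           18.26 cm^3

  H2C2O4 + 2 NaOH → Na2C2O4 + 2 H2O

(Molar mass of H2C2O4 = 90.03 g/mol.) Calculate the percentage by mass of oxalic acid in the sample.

n(NaOH) per titration = 0.01826 × 0.2161 = 3.946 × 10^-3 mol
From the 1:2 ratio, n(H2C2O4) in each aliquot = 1/2 × 3.946 × 10^-3 = 1.973 × 10^-3 mol
n(H2C2O4) in the whole flask = 1.973 × 10^-3 × 200.0/20.00 = 0.01973 mol
mass of H2C2O4 = 0.01973 × 90.03 = 1.776 g
% H2C2O4 = 1.776 / 2.010 × 100 = 88.37 %

88.37 %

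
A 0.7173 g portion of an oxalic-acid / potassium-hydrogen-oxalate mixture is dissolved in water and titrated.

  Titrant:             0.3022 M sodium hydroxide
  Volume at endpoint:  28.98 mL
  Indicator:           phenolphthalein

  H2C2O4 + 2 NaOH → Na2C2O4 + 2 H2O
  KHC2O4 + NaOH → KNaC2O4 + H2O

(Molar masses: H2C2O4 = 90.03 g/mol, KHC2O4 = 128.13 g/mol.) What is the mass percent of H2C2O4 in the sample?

n(NaOH) = 0.02898 × 0.3022 = 8.758 × 10^-3 mol
Let x = n(H2C2O4), y = n(KHC2O4).
Titrant: 2x + 1y = 8.758 × 10^-3;  mass: 90.03x + 128.13y = 0.7173
Solving, x = 2.435 × 10^-3 mol, y = 3.887 × 10^-3 mol
mass of H2C2O4 = 2.435 × 10^-3 × 90.03 = 0.2193 g
% H2C2O4 = 0.2193 / 0.7173 × 100 = 30.57 %

30.57 %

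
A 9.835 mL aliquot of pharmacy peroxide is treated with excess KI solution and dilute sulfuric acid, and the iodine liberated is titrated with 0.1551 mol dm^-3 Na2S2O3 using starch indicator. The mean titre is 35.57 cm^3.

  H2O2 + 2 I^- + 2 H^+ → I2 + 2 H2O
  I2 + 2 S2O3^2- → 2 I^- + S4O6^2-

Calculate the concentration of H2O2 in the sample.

n(S2O3^2-) = 0.03557 × 0.1551 = 5.517 × 10^-3 mol
n(I2) = n(S2O3^2-)/2 = 2.758 × 10^-3 mol
n(H2O2) in the aliquot = 2.758 × 10^-3 mol (1:1 ratio)
[H2O2] = 2.758 × 10^-3 / 0.009835 = 0.2805 mol/L

0.2805 mol/L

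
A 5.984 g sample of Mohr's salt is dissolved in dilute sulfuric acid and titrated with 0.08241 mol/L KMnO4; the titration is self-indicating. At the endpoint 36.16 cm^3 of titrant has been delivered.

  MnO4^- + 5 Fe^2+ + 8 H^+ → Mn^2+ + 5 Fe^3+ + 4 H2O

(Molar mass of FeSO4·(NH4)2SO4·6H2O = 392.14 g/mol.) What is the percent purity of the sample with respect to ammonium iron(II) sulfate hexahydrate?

n(KMnO4) = 0.03616 L × 0.08241 mol/L = 2.980 × 10^-3 mol
From the 5:1 ratio, n(FeSO4·(NH4)2SO4·6H2O) = 5/1 × 2.980 × 10^-3 = 0.01490 mol
mass of FeSO4·(NH4)2SO4·6H2O = 0.01490 × 392.14 g/mol = 5.843 g
% FeSO4·(NH4)2SO4·6H2O = 5.843 / 5.984 × 100 = 97.64 %

97.64 %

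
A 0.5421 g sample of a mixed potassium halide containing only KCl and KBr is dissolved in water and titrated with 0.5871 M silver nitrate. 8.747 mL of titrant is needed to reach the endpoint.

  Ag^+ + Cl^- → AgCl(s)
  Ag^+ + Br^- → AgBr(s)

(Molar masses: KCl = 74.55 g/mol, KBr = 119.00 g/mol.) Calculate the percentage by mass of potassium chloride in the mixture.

n(AgNO3) = 0.008747 × 0.5871 = 5.135 × 10^-3 mol
Let x = n(KCl), y = n(KBr).
Titrant: 1x + 1y = 5.135 × 10^-3;  mass: 74.55x + 119.00y = 0.5421
Solving, x = 1.552 × 10^-3 mol, y = 3.583 × 10^-3 mol
mass of KCl = 1.552 × 10^-3 × 74.55 = 0.1157 g
% KCl = 0.1157 / 0.5421 × 100 = 21.35 %

21.35 %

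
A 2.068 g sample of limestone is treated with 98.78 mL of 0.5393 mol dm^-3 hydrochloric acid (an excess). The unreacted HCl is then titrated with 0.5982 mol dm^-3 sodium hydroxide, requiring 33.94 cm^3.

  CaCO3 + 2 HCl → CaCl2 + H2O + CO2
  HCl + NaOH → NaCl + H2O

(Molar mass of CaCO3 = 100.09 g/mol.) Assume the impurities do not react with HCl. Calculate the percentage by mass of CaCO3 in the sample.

79.78 %

n(HCl) added = 0.09878 × 0.5393 = 0.05327 mol
n(NaOH) used in back-titration = 0.03394 × 0.5982 = 0.02030 mol
n(HCl) left over = 0.02030 mol (1:1 ratio)
n(HCl) consumed by analyte = 0.05327 − 0.02030 = 0.03297 mol
From the 1:2 ratio, n(CaCO3) = 1/2 × 0.03297 = 0.01648 mol
mass of CaCO3 = 0.01648 × 100.09 = 1.650 g
% CaCO3 = 1.650 / 2.068 × 100 = 79.78 %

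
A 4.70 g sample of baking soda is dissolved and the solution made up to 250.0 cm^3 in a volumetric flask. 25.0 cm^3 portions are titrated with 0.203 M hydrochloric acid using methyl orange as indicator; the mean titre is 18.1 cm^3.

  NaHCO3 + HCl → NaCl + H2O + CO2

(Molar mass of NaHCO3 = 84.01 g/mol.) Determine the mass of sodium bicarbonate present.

3.09 g

n(HCl) per titration = 0.0181 × 0.203 = 3.67 × 10^-3 mol
n(NaHCO3) in each aliquot = 3.67 × 10^-3 mol (1:1 ratio)
n(NaHCO3) in the whole flask = 3.67 × 10^-3 × 250.0/25.0 = 0.0367 mol
mass of NaHCO3 = 0.0367 × 84.01 = 3.09 g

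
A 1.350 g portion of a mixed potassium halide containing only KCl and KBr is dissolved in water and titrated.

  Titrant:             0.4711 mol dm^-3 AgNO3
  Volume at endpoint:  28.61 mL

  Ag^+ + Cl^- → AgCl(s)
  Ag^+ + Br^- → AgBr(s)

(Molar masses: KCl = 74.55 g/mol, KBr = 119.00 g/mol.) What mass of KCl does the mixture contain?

n(AgNO3) = 0.02861 × 0.4711 = 0.01348 mol
Let x = n(KCl), y = n(KBr).
Titrant: 1x + 1y = 0.01348;  mass: 74.55x + 119.00y = 1.350
Solving, x = 5.712 × 10^-3 mol, y = 7.766 × 10^-3 mol
mass of KCl = 5.712 × 10^-3 × 74.55 = 0.4258 g

0.4258 g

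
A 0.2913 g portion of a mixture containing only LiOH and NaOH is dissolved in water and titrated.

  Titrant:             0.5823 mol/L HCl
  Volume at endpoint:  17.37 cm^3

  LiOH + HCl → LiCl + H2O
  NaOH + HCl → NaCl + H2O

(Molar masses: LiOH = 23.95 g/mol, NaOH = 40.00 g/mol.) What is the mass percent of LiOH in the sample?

58.03 %

n(HCl) = 0.01737 × 0.5823 = 0.01011 mol
Let x = n(LiOH), y = n(NaOH).
Titrant: 1x + 1y = 0.01011;  mass: 23.95x + 40.00y = 0.2913
Solving, x = 7.058 × 10^-3 mol, y = 3.056 × 10^-3 mol
mass of LiOH = 7.058 × 10^-3 × 23.95 = 0.1690 g
% LiOH = 0.1690 / 0.2913 × 100 = 58.03 %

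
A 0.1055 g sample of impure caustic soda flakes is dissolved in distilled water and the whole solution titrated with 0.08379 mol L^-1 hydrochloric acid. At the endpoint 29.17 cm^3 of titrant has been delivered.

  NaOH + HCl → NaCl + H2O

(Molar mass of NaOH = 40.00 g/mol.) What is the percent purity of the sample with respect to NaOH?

n(HCl) = 0.02917 L × 0.08379 mol/L = 2.444 × 10^-3 mol
n(NaOH) = 2.444 × 10^-3 mol (1:1 ratio)
mass of NaOH = 2.444 × 10^-3 × 40.00 g/mol = 0.09777 g
% NaOH = 0.09777 / 0.1055 × 100 = 92.67 %

92.67 %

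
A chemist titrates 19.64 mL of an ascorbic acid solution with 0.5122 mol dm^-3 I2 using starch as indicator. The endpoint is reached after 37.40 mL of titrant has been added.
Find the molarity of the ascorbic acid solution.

0.9754 mol/L

C6H8O6 + I2 → C6H6O6 + 2 HI
n(I2) = 0.03740 L × 0.5122 mol/L = 0.01916 mol
n(C6H8O6) = 0.01916 mol (1:1 mole ratio)
[C6H8O6] = 0.01916 mol / 0.01964 L = 0.9754 mol/L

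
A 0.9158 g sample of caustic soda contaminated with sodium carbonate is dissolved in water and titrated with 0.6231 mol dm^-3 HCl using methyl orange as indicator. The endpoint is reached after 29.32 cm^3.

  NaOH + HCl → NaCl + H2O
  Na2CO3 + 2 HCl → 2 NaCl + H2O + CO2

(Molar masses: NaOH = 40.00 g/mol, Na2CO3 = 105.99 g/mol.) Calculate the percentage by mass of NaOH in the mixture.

n(HCl) = 0.02932 × 0.6231 = 0.01827 mol
Let x = n(NaOH), y = n(Na2CO3).
Titrant: 1x + 2y = 0.01827;  mass: 40.00x + 105.99y = 0.9158
Solving, x = 4.031 × 10^-3 mol, y = 7.119 × 10^-3 mol
mass of NaOH = 4.031 × 10^-3 × 40.00 = 0.1612 g
% NaOH = 0.1612 / 0.9158 × 100 = 17.61 %

17.61 %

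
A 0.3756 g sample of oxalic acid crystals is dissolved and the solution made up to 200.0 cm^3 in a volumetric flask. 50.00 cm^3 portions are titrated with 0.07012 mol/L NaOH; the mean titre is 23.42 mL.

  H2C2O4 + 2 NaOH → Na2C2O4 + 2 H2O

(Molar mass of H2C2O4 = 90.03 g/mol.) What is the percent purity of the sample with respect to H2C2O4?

78.73 %

n(NaOH) per titration = 0.02342 × 0.07012 = 1.642 × 10^-3 mol
From the 1:2 ratio, n(H2C2O4) in each aliquot = 1/2 × 1.642 × 10^-3 = 8.211 × 10^-4 mol
n(H2C2O4) in the whole flask = 8.211 × 10^-4 × 200.0/50.00 = 3.284 × 10^-3 mol
mass of H2C2O4 = 3.284 × 10^-3 × 90.03 = 0.2957 g
% H2C2O4 = 0.2957 / 0.3756 × 100 = 78.73 %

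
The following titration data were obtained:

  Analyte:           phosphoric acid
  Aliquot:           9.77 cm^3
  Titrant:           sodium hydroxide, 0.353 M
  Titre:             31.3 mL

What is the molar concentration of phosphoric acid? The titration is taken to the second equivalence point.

H3PO4 + 2 NaOH → Na2HPO4 + 2 H2O
n(NaOH) = 0.0313 L × 0.353 mol/L = 0.0110 mol
From the 1:2 mole ratio, n(H3PO4) = 1/2 × 0.0110 = 5.52 × 10^-3 mol
[H3PO4] = 5.52 × 10^-3 mol / 0.00977 L = 0.565 mol/L

0.565 M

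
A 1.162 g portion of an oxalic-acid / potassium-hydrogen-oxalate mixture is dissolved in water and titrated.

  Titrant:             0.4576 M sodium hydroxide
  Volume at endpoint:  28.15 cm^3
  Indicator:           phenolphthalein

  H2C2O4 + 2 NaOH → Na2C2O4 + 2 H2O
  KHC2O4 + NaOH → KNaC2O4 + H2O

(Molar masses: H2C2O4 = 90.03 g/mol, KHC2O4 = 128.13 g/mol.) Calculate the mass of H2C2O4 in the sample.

0.2646 g

n(NaOH) = 0.02815 × 0.4576 = 0.01288 mol
Let x = n(H2C2O4), y = n(KHC2O4).
Titrant: 2x + 1y = 0.01288;  mass: 90.03x + 128.13y = 1.162
Solving, x = 2.939 × 10^-3 mol, y = 7.004 × 10^-3 mol
mass of H2C2O4 = 2.939 × 10^-3 × 90.03 = 0.2646 g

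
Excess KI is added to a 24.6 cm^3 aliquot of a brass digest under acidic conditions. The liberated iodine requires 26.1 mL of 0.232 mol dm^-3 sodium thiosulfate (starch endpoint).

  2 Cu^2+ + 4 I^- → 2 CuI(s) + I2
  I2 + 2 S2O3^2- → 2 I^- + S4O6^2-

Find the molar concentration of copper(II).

0.246 mol/L

n(S2O3^2-) = 0.0261 × 0.232 = 6.06 × 10^-3 mol
n(I2) = n(S2O3^2-)/2 = 3.03 × 10^-3 mol
From the 2:1 ratio, n(Cu2+) in the aliquot = 2/1 × 3.03 × 10^-3 = 6.06 × 10^-3 mol
[Cu2+] = 6.06 × 10^-3 / 0.0246 = 0.246 mol/L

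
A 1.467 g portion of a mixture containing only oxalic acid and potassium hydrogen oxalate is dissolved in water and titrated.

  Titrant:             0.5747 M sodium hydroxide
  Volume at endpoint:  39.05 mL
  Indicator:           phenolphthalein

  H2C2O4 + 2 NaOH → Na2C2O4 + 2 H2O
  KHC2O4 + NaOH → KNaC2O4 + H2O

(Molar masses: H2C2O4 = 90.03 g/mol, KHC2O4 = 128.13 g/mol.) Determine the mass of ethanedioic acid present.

n(NaOH) = 0.03905 × 0.5747 = 0.02244 mol
Let x = n(H2C2O4), y = n(KHC2O4).
Titrant: 2x + 1y = 0.02244;  mass: 90.03x + 128.13y = 1.467
Solving, x = 8.473 × 10^-3 mol, y = 5.496 × 10^-3 mol
mass of H2C2O4 = 8.473 × 10^-3 × 90.03 = 0.7628 g

0.7628 g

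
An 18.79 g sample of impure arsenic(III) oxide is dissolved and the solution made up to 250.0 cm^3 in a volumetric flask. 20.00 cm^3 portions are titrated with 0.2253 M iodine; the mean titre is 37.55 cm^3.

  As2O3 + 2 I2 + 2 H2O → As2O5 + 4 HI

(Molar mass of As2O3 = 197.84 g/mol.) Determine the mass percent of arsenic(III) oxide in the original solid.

55.67 %

n(I2) per titration = 0.03755 × 0.2253 = 8.460 × 10^-3 mol
From the 1:2 ratio, n(As2O3) in each aliquot = 1/2 × 8.460 × 10^-3 = 4.230 × 10^-3 mol
n(As2O3) in the whole flask = 4.230 × 10^-3 × 250.0/20.00 = 0.05288 mol
mass of As2O3 = 0.05288 × 197.84 = 10.46 g
% As2O3 = 10.46 / 18.79 × 100 = 55.67 %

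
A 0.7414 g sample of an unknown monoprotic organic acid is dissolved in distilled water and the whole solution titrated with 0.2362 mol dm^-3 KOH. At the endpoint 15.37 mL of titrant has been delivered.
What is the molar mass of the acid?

n(KOH) = 0.01537 L × 0.2362 mol/L = 3.630 × 10^-3 mol
n(HA) = 3.630 × 10^-3 mol (1:1 ratio)
M = m / n = 0.7414 g / 3.630 × 10^-3 mol = 204.2 g/mol

204.2 g/mol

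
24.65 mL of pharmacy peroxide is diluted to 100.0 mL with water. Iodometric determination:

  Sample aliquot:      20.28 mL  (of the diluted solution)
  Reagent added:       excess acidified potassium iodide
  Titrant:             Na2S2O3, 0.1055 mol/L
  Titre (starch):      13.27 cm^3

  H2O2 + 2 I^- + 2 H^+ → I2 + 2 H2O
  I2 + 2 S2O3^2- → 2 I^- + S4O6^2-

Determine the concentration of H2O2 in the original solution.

n(S2O3^2-) = 0.01327 × 0.1055 = 1.400 × 10^-3 mol
n(I2) = n(S2O3^2-)/2 = 7.000 × 10^-4 mol
n(H2O2) in the aliquot = 7.000 × 10^-4 mol (1:1 ratio)
[H2O2]_dilute = 7.000 × 10^-4 / 0.02028 = 0.03452 mol/L
[H2O2]_original = 0.03452 × 100.0/24.65 = 0.1400 mol/L

0.1400 mol/L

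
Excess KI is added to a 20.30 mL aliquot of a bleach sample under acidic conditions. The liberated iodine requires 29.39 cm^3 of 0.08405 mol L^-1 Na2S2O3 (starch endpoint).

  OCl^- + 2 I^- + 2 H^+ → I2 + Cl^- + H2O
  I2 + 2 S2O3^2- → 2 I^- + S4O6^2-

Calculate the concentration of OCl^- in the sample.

n(S2O3^2-) = 0.02939 × 0.08405 = 2.470 × 10^-3 mol
n(I2) = n(S2O3^2-)/2 = 1.235 × 10^-3 mol
n(OCl^-) in the aliquot = 1.235 × 10^-3 mol (1:1 ratio)
[OCl^-] = 1.235 × 10^-3 / 0.02030 = 0.06084 mol/L

0.06084 mol/L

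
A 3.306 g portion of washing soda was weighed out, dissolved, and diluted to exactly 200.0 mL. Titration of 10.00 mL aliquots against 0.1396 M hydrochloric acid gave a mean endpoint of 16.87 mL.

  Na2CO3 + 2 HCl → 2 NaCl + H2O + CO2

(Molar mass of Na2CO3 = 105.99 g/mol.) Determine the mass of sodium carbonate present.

2.496 g

n(HCl) per titration = 0.01687 × 0.1396 = 2.355 × 10^-3 mol
From the 1:2 ratio, n(Na2CO3) in each aliquot = 1/2 × 2.355 × 10^-3 = 1.178 × 10^-3 mol
n(Na2CO3) in the whole flask = 1.178 × 10^-3 × 200.0/10.00 = 0.02355 mol
mass of Na2CO3 = 0.02355 × 105.99 = 2.496 g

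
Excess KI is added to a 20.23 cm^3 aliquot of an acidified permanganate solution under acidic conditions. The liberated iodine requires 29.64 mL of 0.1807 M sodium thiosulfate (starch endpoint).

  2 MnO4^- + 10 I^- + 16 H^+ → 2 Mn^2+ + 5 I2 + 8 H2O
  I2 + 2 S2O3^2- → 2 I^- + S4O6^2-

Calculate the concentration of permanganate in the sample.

0.05295 M

n(S2O3^2-) = 0.02964 × 0.1807 = 5.356 × 10^-3 mol
n(I2) = n(S2O3^2-)/2 = 2.678 × 10^-3 mol
From the 2:5 ratio, n(MnO4^-) in the aliquot = 2/5 × 2.678 × 10^-3 = 1.071 × 10^-3 mol
[MnO4^-] = 1.071 × 10^-3 / 0.02023 = 0.05295 mol/L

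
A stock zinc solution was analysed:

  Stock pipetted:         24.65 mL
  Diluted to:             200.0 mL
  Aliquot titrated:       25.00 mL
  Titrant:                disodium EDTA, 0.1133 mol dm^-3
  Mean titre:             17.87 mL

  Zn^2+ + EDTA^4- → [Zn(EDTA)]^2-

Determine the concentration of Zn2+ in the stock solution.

n(EDTA) = 0.01787 × 0.1133 = 2.025 × 10^-3 mol
n(Zn2+) in the aliquot = 2.025 × 10^-3 mol (1:1 ratio)
[Zn2+]_dilute = 2.025 × 10^-3 / 0.02500 = 0.08099 mol/L
Dilution factor = 200.0 / 24.65 = 8.114
[Zn2+]_stock = 0.08099 × 8.114 = 0.6571 mol/L

0.6571 mol/L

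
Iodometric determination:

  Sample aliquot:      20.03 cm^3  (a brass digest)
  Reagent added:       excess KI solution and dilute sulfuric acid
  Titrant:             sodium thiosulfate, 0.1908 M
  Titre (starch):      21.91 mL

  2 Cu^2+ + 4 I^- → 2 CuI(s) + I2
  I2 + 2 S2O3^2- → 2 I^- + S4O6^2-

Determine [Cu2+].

0.2087 M

n(S2O3^2-) = 0.02191 × 0.1908 = 4.180 × 10^-3 mol
n(I2) = n(S2O3^2-)/2 = 2.090 × 10^-3 mol
From the 2:1 ratio, n(Cu2+) in the aliquot = 2/1 × 2.090 × 10^-3 = 4.180 × 10^-3 mol
[Cu2+] = 4.180 × 10^-3 / 0.02003 = 0.2087 mol/L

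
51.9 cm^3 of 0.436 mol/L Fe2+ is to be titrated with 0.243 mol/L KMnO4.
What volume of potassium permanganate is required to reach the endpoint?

MnO4^- + 5 Fe^2+ + 8 H^+ → Mn^2+ + 5 Fe^3+ + 4 H2O
n(Fe2+) = 0.0519 L × 0.436 mol/L = 0.0226 mol
From the 1:5 stoichiometry, n(KMnO4) = 1/5 × 0.0226 = 4.53 × 10^-3 mol
V(KMnO4) = 4.53 × 10^-3 mol / 0.243 mol/L = 0.0186 L = 18.6 mL

18.6 mL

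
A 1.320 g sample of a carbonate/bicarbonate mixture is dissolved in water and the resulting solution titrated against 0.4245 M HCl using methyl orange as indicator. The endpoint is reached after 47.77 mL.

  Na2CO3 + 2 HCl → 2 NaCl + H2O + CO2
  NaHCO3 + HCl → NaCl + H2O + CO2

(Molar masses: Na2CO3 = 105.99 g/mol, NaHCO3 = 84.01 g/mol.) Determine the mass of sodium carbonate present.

n(HCl) = 0.04777 × 0.4245 = 0.02028 mol
Let x = n(Na2CO3), y = n(NaHCO3).
Titrant: 2x + 1y = 0.02028;  mass: 105.99x + 84.01y = 1.320
Solving, x = 6.184 × 10^-3 mol, y = 7.911 × 10^-3 mol
mass of Na2CO3 = 6.184 × 10^-3 × 105.99 = 0.6554 g

0.6554 g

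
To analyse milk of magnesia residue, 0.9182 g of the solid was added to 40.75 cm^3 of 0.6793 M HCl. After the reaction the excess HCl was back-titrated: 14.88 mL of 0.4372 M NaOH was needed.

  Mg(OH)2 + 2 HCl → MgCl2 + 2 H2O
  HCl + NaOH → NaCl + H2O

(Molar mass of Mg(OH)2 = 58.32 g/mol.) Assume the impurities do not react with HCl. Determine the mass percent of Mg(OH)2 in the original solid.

67.25 %

n(HCl) added = 0.04075 × 0.6793 = 0.02768 mol
n(NaOH) used in back-titration = 0.01488 × 0.4372 = 6.506 × 10^-3 mol
n(HCl) left over = 6.506 × 10^-3 mol (1:1 ratio)
n(HCl) consumed by analyte = 0.02768 − 6.506 × 10^-3 = 0.02118 mol
From the 1:2 ratio, n(Mg(OH)2) = 1/2 × 0.02118 = 0.01059 mol
mass of Mg(OH)2 = 0.01059 × 58.32 = 0.6175 g
% Mg(OH)2 = 0.6175 / 0.9182 × 100 = 67.25 %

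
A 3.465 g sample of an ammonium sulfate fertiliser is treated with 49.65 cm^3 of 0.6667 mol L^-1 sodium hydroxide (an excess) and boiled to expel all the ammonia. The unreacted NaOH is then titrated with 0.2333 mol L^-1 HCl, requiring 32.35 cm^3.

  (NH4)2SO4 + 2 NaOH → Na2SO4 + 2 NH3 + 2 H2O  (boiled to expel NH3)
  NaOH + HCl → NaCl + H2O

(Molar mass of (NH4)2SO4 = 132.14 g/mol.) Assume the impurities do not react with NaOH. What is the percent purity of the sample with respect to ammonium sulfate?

48.73 %

n(NaOH) added = 0.04965 × 0.6667 = 0.03310 mol
n(HCl) used in back-titration = 0.03235 × 0.2333 = 7.547 × 10^-3 mol
n(NaOH) left over = 7.547 × 10^-3 mol (1:1 ratio)
n(NaOH) consumed by analyte = 0.03310 − 7.547 × 10^-3 = 0.02555 mol
From the 1:2 ratio, n((NH4)2SO4) = 1/2 × 0.02555 = 0.01278 mol
mass of (NH4)2SO4 = 0.01278 × 132.14 = 1.688 g
% (NH4)2SO4 = 1.688 / 3.465 × 100 = 48.73 %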